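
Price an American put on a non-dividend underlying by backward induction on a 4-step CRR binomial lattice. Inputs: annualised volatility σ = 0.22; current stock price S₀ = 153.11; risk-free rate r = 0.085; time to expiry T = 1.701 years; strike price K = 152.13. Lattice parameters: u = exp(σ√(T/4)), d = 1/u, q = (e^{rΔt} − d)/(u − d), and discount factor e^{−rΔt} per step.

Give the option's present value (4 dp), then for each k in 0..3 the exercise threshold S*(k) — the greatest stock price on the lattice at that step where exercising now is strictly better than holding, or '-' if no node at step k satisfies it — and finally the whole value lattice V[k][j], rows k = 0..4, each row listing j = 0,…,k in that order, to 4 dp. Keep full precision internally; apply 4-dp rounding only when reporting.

price = 9.3886
boundary = - 132.6471 114.9190 132.6471
tree:
9.3886
19.4829 3.0165
37.2110 7.6661 0.0000
52.5698 19.4829 0.0000 0.0000
65.8759 37.2110 0.0000 0.0000 0.0000

Δt=0.42525, u=1.15427, d=0.86635, q=0.59204, disc=e^(-rΔt)=0.96450
k=4 terminal: V=max(K-S,0) → 65.8759 37.2110 0.0000 0.0000 0.0000
k=3: j=0 S=99.5602 intr=52.5698 cont=47.1690 V=52.5698[EX]; j=1 S=132.6471 intr=19.4829 cont=14.6418 V=19.4829[EX]; j=2 S=176.7297 intr=0.0000 cont=0.0000 V=0.0000[hold]; j=3 S=235.4622 intr=0.0000 cont=0.0000 V=0.0000[hold]  S*(3)=132.6471
k=2: j=0 S=114.9190 intr=37.2110 cont=31.8103 V=37.2110[EX]; j=1 S=153.1100 intr=0.0000 cont=7.6661 V=7.6661[hold]; j=2 S=203.9930 intr=0.0000 cont=0.0000 V=0.0000[hold]  S*(2)=114.9190
k=1: j=0 S=132.6471 intr=19.4829 cont=19.0193 V=19.4829[EX]; j=1 S=176.7297 intr=0.0000 cont=3.0165 V=3.0165[hold]  S*(1)=132.6471
k=0: j=0 S=153.1100 intr=0.0000 cont=9.3886 V=9.3886[hold]  S*(0)=-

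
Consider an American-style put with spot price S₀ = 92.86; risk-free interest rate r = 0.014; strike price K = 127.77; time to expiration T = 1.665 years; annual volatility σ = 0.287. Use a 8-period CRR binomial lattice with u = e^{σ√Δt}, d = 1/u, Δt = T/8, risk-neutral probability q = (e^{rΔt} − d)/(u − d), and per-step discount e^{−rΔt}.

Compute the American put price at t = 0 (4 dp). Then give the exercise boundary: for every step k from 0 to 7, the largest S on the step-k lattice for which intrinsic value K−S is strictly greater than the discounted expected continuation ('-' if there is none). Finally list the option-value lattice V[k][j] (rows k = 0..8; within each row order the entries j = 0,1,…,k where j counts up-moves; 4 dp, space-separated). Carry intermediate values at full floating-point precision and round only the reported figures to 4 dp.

Δt=0.20813, u=1.13989, d=0.87728, q=0.47843, disc=e^(-rΔt)=0.99709
k=8 terminal: V=max(K-S,0) → 95.1919 85.4397 72.7681 56.3034 34.9100 7.1125 0.0000 0.0000 0.0000
k=7: j=0 S=37.1355 intr=90.6345 cont=90.2628 V=90.6345[EX]; j=1 S=48.2519 intr=79.5181 cont=79.1463 V=79.5181[EX]; j=2 S=62.6961 intr=65.0739 cont=64.7022 V=65.0739[EX]; j=3 S=81.4640 intr=46.3060 cont=45.9342 V=46.3060[EX]; j=4 S=105.8502 intr=21.9198 cont=21.5481 V=21.9198[EX]; j=5 S=137.5362 intr=0.0000 cont=3.6989 V=3.6989[hold]; j=6 S=178.7075 intr=0.0000 cont=0.0000 V=0.0000[hold]; j=7 S=232.2033 intr=0.0000 cont=0.0000 V=0.0000[hold]  S*(7)=105.8502
k=6: j=0 S=42.3303 intr=85.4397 cont=85.0679 V=85.4397[EX]; j=1 S=55.0019 intr=72.7681 cont=72.3964 V=72.7681[EX]; j=2 S=71.4666 intr=56.3034 cont=55.9317 V=56.3034[EX]; j=3 S=92.8600 intr=34.9100 cont=34.5383 V=34.9100[EX]; j=4 S=120.6575 intr=7.1125 cont=13.1641 V=13.1641[hold]; j=5 S=156.7761 intr=0.0000 cont=1.9236 V=1.9236[hold]; j=6 S=203.7068 intr=0.0000 cont=0.0000 V=0.0000[hold]  S*(6)=92.8600
k=5: j=0 S=48.2519 intr=79.5181 cont=79.1463 V=79.5181[EX]; j=1 S=62.6961 intr=65.0739 cont=64.7022 V=65.0739[EX]; j=2 S=81.4640 intr=46.3060 cont=45.9342 V=46.3060[EX]; j=3 S=105.8502 intr=21.9198 cont=24.4349 V=24.4349[hold]; j=4 S=137.5362 intr=0.0000 cont=7.7637 V=7.7637[hold]; j=5 S=178.7075 intr=0.0000 cont=1.0004 V=1.0004[hold]  S*(5)=81.4640
k=4: j=0 S=55.0019 intr=72.7681 cont=72.3964 V=72.7681[EX]; j=1 S=71.4666 intr=56.3034 cont=55.9317 V=56.3034[EX]; j=2 S=92.8600 intr=34.9100 cont=35.7380 V=35.7380[hold]; j=3 S=120.6575 intr=7.1125 cont=16.4111 V=16.4111[hold]; j=4 S=156.7761 intr=0.0000 cont=4.5148 V=4.5148[hold]  S*(4)=71.4666
k=3: j=0 S=62.6961 intr=65.0739 cont=64.7022 V=65.0739[EX]; j=1 S=81.4640 intr=46.3060 cont=46.3292 V=46.3292[hold]; j=2 S=105.8502 intr=21.9198 cont=26.4145 V=26.4145[hold]; j=3 S=137.5362 intr=0.0000 cont=10.6884 V=10.6884[hold]  S*(3)=62.6961
k=2: j=0 S=71.4666 intr=56.3034 cont=55.9428 V=56.3034[EX]; j=1 S=92.8600 intr=34.9100 cont=36.6944 V=36.6944[hold]; j=2 S=120.6575 intr=7.1125 cont=18.8358 V=18.8358[hold]  S*(2)=71.4666
k=1: j=0 S=81.4640 intr=46.3060 cont=46.7855 V=46.7855[hold]; j=1 S=105.8502 intr=21.9198 cont=28.0685 V=28.0685[hold]  S*(1)=-
k=0: j=0 S=92.8600 intr=34.9100 cont=37.7207 V=37.7207[hold]  S*(0)=-

price = 37.7207
boundary = - - 71.4666 62.6961 71.4666 81.4640 92.8600 105.8502
tree:
37.7207
46.7855 28.0685
56.3034 36.6944 18.8358
65.0739 46.3292 26.4145 10.6884
72.7681 56.3034 35.7380 16.4111 4.5148
79.5181 65.0739 46.3060 24.4349 7.7637 1.0004
85.4397 72.7681 56.3034 34.9100 13.1641 1.9236 0.0000
90.6345 79.5181 65.0739 46.3060 21.9198 3.6989 0.0000 0.0000
95.1919 85.4397 72.7681 56.3034 34.9100 7.1125 0.0000 0.0000 0.0000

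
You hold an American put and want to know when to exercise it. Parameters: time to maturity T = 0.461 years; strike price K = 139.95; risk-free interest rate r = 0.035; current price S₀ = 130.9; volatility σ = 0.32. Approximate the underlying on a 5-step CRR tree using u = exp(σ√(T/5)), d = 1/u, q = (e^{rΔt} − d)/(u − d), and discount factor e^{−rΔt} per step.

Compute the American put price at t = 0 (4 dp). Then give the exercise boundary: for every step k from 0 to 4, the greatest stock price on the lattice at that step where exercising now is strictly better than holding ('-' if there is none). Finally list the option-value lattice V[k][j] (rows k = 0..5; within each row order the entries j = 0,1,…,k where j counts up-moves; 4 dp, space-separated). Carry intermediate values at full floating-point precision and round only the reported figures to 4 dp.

params: Δt=0.09220 u=1.10204 d=0.90741 q=0.49233 e^(-rΔt)=0.99678
t_5 payoffs: 59.4222 42.1490 21.1707 0.0000 0.0000 0.0000
t_4: node(4,0) S=88.7451 payoff=51.2049 vs cont=50.7540 → 51.2049 [stop]  node(4,1) S=107.7810 payoff=32.1690 vs cont=31.7181 → 32.1690 [stop]  node(4,2) S=130.9000 payoff=9.0500 vs cont=10.7130 → 10.7130 [wait]  node(4,3) S=158.9781 payoff=0.0000 vs cont=0.0000 → 0.0000 [wait]  node(4,4) S=193.0789 payoff=0.0000 vs cont=0.0000 → 0.0000 [wait]  ⇒ S*(4)=107.7810
t_3: node(3,0) S=97.8010 payoff=42.1490 vs cont=41.6981 → 42.1490 [stop]  node(3,1) S=118.7793 payoff=21.1707 vs cont=21.5359 → 21.5359 [wait]  node(3,2) S=144.2575 payoff=0.0000 vs cont=5.4211 → 5.4211 [wait]  node(3,3) S=175.2007 payoff=0.0000 vs cont=0.0000 → 0.0000 [wait]  ⇒ S*(3)=97.8010
t_2: node(2,0) S=107.7810 payoff=32.1690 vs cont=31.8974 → 32.1690 [stop]  node(2,1) S=130.9000 payoff=9.0500 vs cont=13.5582 → 13.5582 [wait]  node(2,2) S=158.9781 payoff=0.0000 vs cont=2.7432 → 2.7432 [wait]  ⇒ S*(2)=107.7810
t_1: node(1,0) S=118.7793 payoff=21.1707 vs cont=22.9322 → 22.9322 [wait]  node(1,1) S=144.2575 payoff=0.0000 vs cont=8.2071 → 8.2071 [wait]  ⇒ S*(1)=-
t_0: node(0,0) S=130.9000 payoff=9.0500 vs cont=15.6320 → 15.6320 [wait]  ⇒ S*(0)=-

price = 15.6320
boundary = - - 107.7810 97.8010 107.7810
tree:
15.6320
22.9322 8.2071
32.1690 13.5582 2.7432
42.1490 21.5359 5.4211 0.0000
51.2049 32.1690 10.7130 0.0000 0.0000
59.4222 42.1490 21.1707 0.0000 0.0000 0.0000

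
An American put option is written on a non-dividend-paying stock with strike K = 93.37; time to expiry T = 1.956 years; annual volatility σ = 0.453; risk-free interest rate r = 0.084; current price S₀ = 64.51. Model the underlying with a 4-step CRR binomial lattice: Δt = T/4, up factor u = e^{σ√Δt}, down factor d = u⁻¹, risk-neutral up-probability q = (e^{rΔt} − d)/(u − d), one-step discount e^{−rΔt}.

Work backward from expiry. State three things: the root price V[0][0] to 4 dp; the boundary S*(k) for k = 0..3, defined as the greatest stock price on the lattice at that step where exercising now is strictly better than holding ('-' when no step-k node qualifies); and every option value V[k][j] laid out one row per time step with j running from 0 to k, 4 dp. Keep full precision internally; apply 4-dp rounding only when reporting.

Δt=0.48900, u=1.37270, d=0.72849, q=0.48655, disc=e^(-rΔt)=0.95976
k=4 terminal: V=max(K-S,0) → 75.2010 59.1343 28.8600 0.0000 0.0000
k=3: j=0 S=24.9405 intr=68.4295 cont=64.6720 V=68.4295[EX]; j=1 S=46.9951 intr=46.3749 cont=42.6173 V=46.3749[EX]; j=2 S=88.5526 intr=4.8174 cont=14.2218 V=14.2218[hold]; j=3 S=166.8590 intr=0.0000 cont=0.0000 V=0.0000[hold]  S*(3)=46.9951
k=2: j=0 S=34.2357 intr=59.1343 cont=55.3768 V=59.1343[EX]; j=1 S=64.5100 intr=28.8600 cont=29.4940 V=29.4940[hold]; j=2 S=121.5557 intr=0.0000 cont=7.0083 V=7.0083[hold]  S*(2)=34.2357
k=1: j=0 S=46.9951 intr=46.3749 cont=42.9134 V=46.3749[EX]; j=1 S=88.5526 intr=4.8174 cont=17.8069 V=17.8069[hold]  S*(1)=46.9951
k=0: j=0 S=64.5100 intr=28.8600 cont=31.1681 V=31.1681[hold]  S*(0)=-

price = 31.1681
boundary = - 46.9951 34.2357 46.9951
tree:
31.1681
46.3749 17.8069
59.1343 29.4940 7.0083
68.4295 46.3749 14.2218 0.0000
75.2010 59.1343 28.8600 0.0000 0.0000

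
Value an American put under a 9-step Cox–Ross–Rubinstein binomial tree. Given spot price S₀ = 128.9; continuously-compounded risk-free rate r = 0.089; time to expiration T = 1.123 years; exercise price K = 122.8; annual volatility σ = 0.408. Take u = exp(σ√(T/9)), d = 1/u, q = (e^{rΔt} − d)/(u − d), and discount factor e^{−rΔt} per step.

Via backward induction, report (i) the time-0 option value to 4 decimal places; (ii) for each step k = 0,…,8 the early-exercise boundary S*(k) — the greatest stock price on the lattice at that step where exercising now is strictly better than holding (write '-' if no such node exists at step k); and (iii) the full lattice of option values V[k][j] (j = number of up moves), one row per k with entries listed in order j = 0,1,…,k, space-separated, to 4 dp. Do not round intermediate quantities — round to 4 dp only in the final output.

price = 14.3948
boundary = - - - 83.6526 72.4250 83.6526 72.4250 83.6526 96.6208
tree:
14.3948
20.6892 8.4863
28.9112 13.0132 4.1955
39.1474 19.4248 6.9581 1.5552
50.3750 28.0919 11.2803 2.8359 0.3225
60.0957 39.1474 17.7766 5.1030 0.6556 0.0000
68.5117 50.3750 27.0175 9.0277 1.3329 0.0000 0.0000
75.7982 60.0957 39.1474 15.6153 2.7098 0.0000 0.0000 0.0000
82.1066 68.5117 50.3750 26.1792 5.5092 0.0000 0.0000 0.0000 0.0000
87.5684 75.7982 60.0957 39.1474 11.2006 0.0000 0.0000 0.0000 0.0000 0.0000

Δt=0.12478, u=1.15502, d=0.86578, q=0.50264, disc=e^(-rΔt)=0.98896
k=9 terminal: V=max(K-S,0) → 87.5684 75.7982 60.0957 39.1474 11.2006 0.0000 0.0000 0.0000 0.0000 0.0000
k=8: j=0 S=40.6934 intr=82.1066 cont=80.7505 V=82.1066[EX]; j=1 S=54.2883 intr=68.5117 cont=67.1556 V=68.5117[EX]; j=2 S=72.4250 intr=50.3750 cont=49.0189 V=50.3750[EX]; j=3 S=96.6208 intr=26.1792 cont=24.8230 V=26.1792[EX]; j=4 S=128.9000 intr=0.0000 cont=5.5092 V=5.5092[hold]; j=5 S=171.9631 intr=0.0000 cont=0.0000 V=0.0000[hold]; j=6 S=229.4128 intr=0.0000 cont=0.0000 V=0.0000[hold]; j=7 S=306.0553 intr=0.0000 cont=0.0000 V=0.0000[hold]; j=8 S=408.3028 intr=0.0000 cont=0.0000 V=0.0000[hold]  S*(8)=96.6208
k=7: j=0 S=47.0018 intr=75.7982 cont=74.4420 V=75.7982[EX]; j=1 S=62.7043 intr=60.0957 cont=58.7396 V=60.0957[EX]; j=2 S=83.6526 intr=39.1474 cont=37.7912 V=39.1474[EX]; j=3 S=111.5994 intr=11.2006 cont=15.6153 V=15.6153[hold]; j=4 S=148.8827 intr=0.0000 cont=2.7098 V=2.7098[hold]; j=5 S=198.6216 intr=0.0000 cont=0.0000 V=0.0000[hold]; j=6 S=264.9774 intr=0.0000 cont=0.0000 V=0.0000[hold]; j=7 S=353.5014 intr=0.0000 cont=0.0000 V=0.0000[hold]  S*(7)=83.6526
k=6: j=0 S=54.2883 intr=68.5117 cont=67.1556 V=68.5117[EX]; j=1 S=72.4250 intr=50.3750 cont=49.0189 V=50.3750[EX]; j=2 S=96.6208 intr=26.1792 cont=27.0175 V=27.0175[hold]; j=3 S=128.9000 intr=0.0000 cont=9.0277 V=9.0277[hold]; j=4 S=171.9631 intr=0.0000 cont=1.3329 V=1.3329[hold]; j=5 S=229.4128 intr=0.0000 cont=0.0000 V=0.0000[hold]; j=6 S=306.0553 intr=0.0000 cont=0.0000 V=0.0000[hold]  S*(6)=72.4250
k=5: j=0 S=62.7043 intr=60.0957 cont=58.7396 V=60.0957[EX]; j=1 S=83.6526 intr=39.1474 cont=38.2079 V=39.1474[EX]; j=2 S=111.5994 intr=11.2006 cont=17.7766 V=17.7766[hold]; j=3 S=148.8827 intr=0.0000 cont=5.1030 V=5.1030[hold]; j=4 S=198.6216 intr=0.0000 cont=0.6556 V=0.6556[hold]; j=5 S=264.9774 intr=0.0000 cont=0.0000 V=0.0000[hold]  S*(5)=83.6526
k=4: j=0 S=72.4250 intr=50.3750 cont=49.0189 V=50.3750[EX]; j=1 S=96.6208 intr=26.1792 cont=28.0919 V=28.0919[hold]; j=2 S=128.9000 intr=0.0000 cont=11.2803 V=11.2803[hold]; j=3 S=171.9631 intr=0.0000 cont=2.8359 V=2.8359[hold]; j=4 S=229.4128 intr=0.0000 cont=0.3225 V=0.3225[hold]  S*(4)=72.4250
k=3: j=0 S=83.6526 intr=39.1474 cont=38.7420 V=39.1474[EX]; j=1 S=111.5994 intr=11.2006 cont=19.4248 V=19.4248[hold]; j=2 S=148.8827 intr=0.0000 cont=6.9581 V=6.9581[hold]; j=3 S=198.6216 intr=0.0000 cont=1.5552 V=1.5552[hold]  S*(3)=83.6526
k=2: j=0 S=96.6208 intr=26.1792 cont=28.9112 V=28.9112[hold]; j=1 S=128.9000 intr=0.0000 cont=13.0132 V=13.0132[hold]; j=2 S=171.9631 intr=0.0000 cont=4.1955 V=4.1955[hold]  S*(2)=-
k=1: j=0 S=111.5994 intr=11.2006 cont=20.6892 V=20.6892[hold]; j=1 S=148.8827 intr=0.0000 cont=8.4863 V=8.4863[hold]  S*(1)=-
k=0: j=0 S=128.9000 intr=0.0000 cont=14.3948 V=14.3948[hold]  S*(0)=-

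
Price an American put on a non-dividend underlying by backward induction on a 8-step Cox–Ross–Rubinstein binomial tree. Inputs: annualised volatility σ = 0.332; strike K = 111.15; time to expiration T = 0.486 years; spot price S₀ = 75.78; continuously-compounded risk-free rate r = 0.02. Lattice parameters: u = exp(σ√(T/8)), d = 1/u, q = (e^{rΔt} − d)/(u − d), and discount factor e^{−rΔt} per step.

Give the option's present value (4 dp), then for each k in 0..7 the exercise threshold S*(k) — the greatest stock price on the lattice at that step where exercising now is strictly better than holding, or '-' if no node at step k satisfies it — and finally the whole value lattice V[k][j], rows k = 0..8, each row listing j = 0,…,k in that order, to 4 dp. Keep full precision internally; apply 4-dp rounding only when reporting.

price = 35.4115
boundary = - 69.8259 75.7800 69.8259 75.7800 82.2418 89.2547 96.8655
tree:
35.4115
41.3241 29.2709
46.8104 35.3700 22.9187
51.8657 41.3241 28.9974 16.5720
56.5237 46.8104 35.3700 22.3562 10.5197
60.8158 51.8657 41.3241 28.9082 15.5096 5.2892
64.7706 56.5237 46.8104 35.3700 21.8953 8.8209 1.5818
68.4147 60.8158 51.8657 41.3241 28.9082 14.2845 3.0871 0.0000
71.7724 64.7706 56.5237 46.8104 35.3700 21.8953 6.0247 0.0000 0.0000

Δt=0.06075, u=1.08527, d=0.92143, q=0.48697, disc=e^(-rΔt)=0.99879
k=8 terminal: V=max(K-S,0) → 71.7724 64.7706 56.5237 46.8104 35.3700 21.8953 6.0247 0.0000 0.0000
k=7: j=0 S=42.7353 intr=68.4147 cont=68.2797 V=68.4147[EX]; j=1 S=50.3342 intr=60.8158 cont=60.6808 V=60.8158[EX]; j=2 S=59.2843 intr=51.8657 cont=51.7307 V=51.8657[EX]; j=3 S=69.8259 intr=41.3241 cont=41.1892 V=41.3241[EX]; j=4 S=82.2418 intr=28.9082 cont=28.7732 V=28.9082[EX]; j=5 S=96.8655 intr=14.2845 cont=14.1495 V=14.2845[EX]; j=6 S=114.0895 intr=0.0000 cont=3.0871 V=3.0871[hold]; j=7 S=134.3761 intr=0.0000 cont=0.0000 V=0.0000[hold]  S*(7)=96.8655
k=6: j=0 S=46.3794 intr=64.7706 cont=64.6356 V=64.7706[EX]; j=1 S=54.6263 intr=56.5237 cont=56.3887 V=56.5237[EX]; j=2 S=64.3396 intr=46.8104 cont=46.6755 V=46.8104[EX]; j=3 S=75.7800 intr=35.3700 cont=35.2350 V=35.3700[EX]; j=4 S=89.2547 intr=21.8953 cont=21.7604 V=21.8953[EX]; j=5 S=105.1253 intr=6.0247 cont=8.8209 V=8.8209[hold]; j=6 S=123.8180 intr=0.0000 cont=1.5818 V=1.5818[hold]  S*(6)=89.2547
k=5: j=0 S=50.3342 intr=60.8158 cont=60.6808 V=60.8158[EX]; j=1 S=59.2843 intr=51.8657 cont=51.7307 V=51.8657[EX]; j=2 S=69.8259 intr=41.3241 cont=41.1892 V=41.3241[EX]; j=3 S=82.2418 intr=28.9082 cont=28.7732 V=28.9082[EX]; j=4 S=96.8655 intr=14.2845 cont=15.5096 V=15.5096[hold]; j=5 S=114.0895 intr=0.0000 cont=5.2892 V=5.2892[hold]  S*(5)=82.2418
k=4: j=0 S=54.6263 intr=56.5237 cont=56.3887 V=56.5237[EX]; j=1 S=64.3396 intr=46.8104 cont=46.6755 V=46.8104[EX]; j=2 S=75.7800 intr=35.3700 cont=35.2350 V=35.3700[EX]; j=3 S=89.2547 intr=21.8953 cont=22.3562 V=22.3562[hold]; j=4 S=105.1253 intr=6.0247 cont=10.5197 V=10.5197[hold]  S*(4)=75.7800
k=3: j=0 S=59.2843 intr=51.8657 cont=51.7307 V=51.8657[EX]; j=1 S=69.8259 intr=41.3241 cont=41.1892 V=41.3241[EX]; j=2 S=82.2418 intr=28.9082 cont=28.9974 V=28.9974[hold]; j=3 S=96.8655 intr=14.2845 cont=16.5720 V=16.5720[hold]  S*(3)=69.8259
k=2: j=0 S=64.3396 intr=46.8104 cont=46.6755 V=46.8104[EX]; j=1 S=75.7800 intr=35.3700 cont=35.2784 V=35.3700[EX]; j=2 S=89.2547 intr=21.8953 cont=22.9187 V=22.9187[hold]  S*(2)=75.7800
k=1: j=0 S=69.8259 intr=41.3241 cont=41.1892 V=41.3241[EX]; j=1 S=82.2418 intr=28.9082 cont=29.2709 V=29.2709[hold]  S*(1)=69.8259
k=0: j=0 S=75.7800 intr=35.3700 cont=35.4115 V=35.4115[hold]  S*(0)=-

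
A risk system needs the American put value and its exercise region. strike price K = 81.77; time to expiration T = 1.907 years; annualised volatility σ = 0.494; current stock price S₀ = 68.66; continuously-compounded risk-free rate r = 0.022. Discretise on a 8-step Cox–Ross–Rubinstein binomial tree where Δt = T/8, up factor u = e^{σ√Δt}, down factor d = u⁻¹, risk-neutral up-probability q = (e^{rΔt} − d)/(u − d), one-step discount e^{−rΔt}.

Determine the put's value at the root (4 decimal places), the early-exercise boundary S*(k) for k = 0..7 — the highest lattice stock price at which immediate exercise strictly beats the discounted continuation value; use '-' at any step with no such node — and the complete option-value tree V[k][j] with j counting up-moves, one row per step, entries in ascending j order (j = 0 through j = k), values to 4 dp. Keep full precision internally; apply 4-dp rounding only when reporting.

price = 25.9171
boundary = - - - 33.3014 26.1647 33.3014 42.3848 53.9457
tree:
25.9171
32.9065 17.7039
40.5755 23.9469 10.3044
48.4686 31.4324 15.1064 4.5741
55.6053 39.8322 21.5652 7.4135 1.1680
61.2126 48.4686 29.7748 11.8147 2.1379 0.0000
65.6182 55.6053 39.3852 18.4134 3.9132 0.0000 0.0000
69.0796 61.2126 48.4686 27.8243 7.1625 0.0000 0.0000 0.0000
71.7993 65.6182 55.6053 39.3852 13.1100 0.0000 0.0000 0.0000 0.0000

params: Δt=0.23838 u=1.27276 d=0.78569 q=0.45079 e^(-rΔt)=0.99477
t_8 payoffs: 71.7993 65.6182 55.6053 39.3852 13.1100 0.0000 0.0000 0.0000 0.0000
t_7: node(7,0) S=12.6904 payoff=69.0796 vs cont=68.6519 → 69.0796 [stop]  node(7,1) S=20.5574 payoff=61.2126 vs cont=60.7849 → 61.2126 [stop]  node(7,2) S=33.3014 payoff=48.4686 vs cont=48.0409 → 48.4686 [stop]  node(7,3) S=53.9457 payoff=27.8243 vs cont=27.3966 → 27.8243 [stop]  node(7,4) S=87.3878 payoff=0.0000 vs cont=7.1625 → 7.1625 [wait]  node(7,5) S=141.5614 payoff=0.0000 vs cont=0.0000 → 0.0000 [wait]  node(7,6) S=229.3184 payoff=0.0000 vs cont=0.0000 → 0.0000 [wait]  node(7,7) S=371.4778 payoff=0.0000 vs cont=0.0000 → 0.0000 [wait]  ⇒ S*(7)=53.9457
t_6: node(6,0) S=16.1518 payoff=65.6182 vs cont=65.1905 → 65.6182 [stop]  node(6,1) S=26.1647 payoff=55.6053 vs cont=55.1776 → 55.6053 [stop]  node(6,2) S=42.3848 payoff=39.3852 vs cont=38.9575 → 39.3852 [stop]  node(6,3) S=68.6600 payoff=13.1100 vs cont=18.4134 → 18.4134 [wait]  node(6,4) S=111.2238 payoff=0.0000 vs cont=3.9132 → 3.9132 [wait]  node(6,5) S=180.1739 payoff=0.0000 vs cont=0.0000 → 0.0000 [wait]  node(6,6) S=291.8676 payoff=0.0000 vs cont=0.0000 → 0.0000 [wait]  ⇒ S*(6)=42.3848
t_5: node(5,0) S=20.5574 payoff=61.2126 vs cont=60.7849 → 61.2126 [stop]  node(5,1) S=33.3014 payoff=48.4686 vs cont=48.0409 → 48.4686 [stop]  node(5,2) S=53.9457 payoff=27.8243 vs cont=29.7748 → 29.7748 [wait]  node(5,3) S=87.3878 payoff=0.0000 vs cont=11.8147 → 11.8147 [wait]  node(5,4) S=141.5614 payoff=0.0000 vs cont=2.1379 → 2.1379 [wait]  node(5,5) S=229.3184 payoff=0.0000 vs cont=0.0000 → 0.0000 [wait]  ⇒ S*(5)=33.3014
t_4: node(4,0) S=26.1647 payoff=55.6053 vs cont=55.1776 → 55.6053 [stop]  node(4,1) S=42.3848 payoff=39.3852 vs cont=39.8322 → 39.8322 [wait]  node(4,2) S=68.6600 payoff=13.1100 vs cont=21.5652 → 21.5652 [wait]  node(4,3) S=111.2238 payoff=0.0000 vs cont=7.4135 → 7.4135 [wait]  node(4,4) S=180.1739 payoff=0.0000 vs cont=1.1680 → 1.1680 [wait]  ⇒ S*(4)=26.1647
t_3: node(3,0) S=33.3014 payoff=48.4686 vs cont=48.2413 → 48.4686 [stop]  node(3,1) S=53.9457 payoff=27.8243 vs cont=31.4324 → 31.4324 [wait]  node(3,2) S=87.3878 payoff=0.0000 vs cont=15.1064 → 15.1064 [wait]  node(3,3) S=141.5614 payoff=0.0000 vs cont=4.5741 → 4.5741 [wait]  ⇒ S*(3)=33.3014
t_2: node(2,0) S=42.3848 payoff=39.3852 vs cont=40.5755 → 40.5755 [wait]  node(2,1) S=68.6600 payoff=13.1100 vs cont=23.9469 → 23.9469 [wait]  node(2,2) S=111.2238 payoff=0.0000 vs cont=10.3044 → 10.3044 [wait]  ⇒ S*(2)=-
t_1: node(1,0) S=53.9457 payoff=27.8243 vs cont=32.9065 → 32.9065 [wait]  node(1,1) S=87.3878 payoff=0.0000 vs cont=17.7039 → 17.7039 [wait]  ⇒ S*(1)=-
t_0: node(0,0) S=68.6600 payoff=13.1100 vs cont=25.9171 → 25.9171 [wait]  ⇒ S*(0)=-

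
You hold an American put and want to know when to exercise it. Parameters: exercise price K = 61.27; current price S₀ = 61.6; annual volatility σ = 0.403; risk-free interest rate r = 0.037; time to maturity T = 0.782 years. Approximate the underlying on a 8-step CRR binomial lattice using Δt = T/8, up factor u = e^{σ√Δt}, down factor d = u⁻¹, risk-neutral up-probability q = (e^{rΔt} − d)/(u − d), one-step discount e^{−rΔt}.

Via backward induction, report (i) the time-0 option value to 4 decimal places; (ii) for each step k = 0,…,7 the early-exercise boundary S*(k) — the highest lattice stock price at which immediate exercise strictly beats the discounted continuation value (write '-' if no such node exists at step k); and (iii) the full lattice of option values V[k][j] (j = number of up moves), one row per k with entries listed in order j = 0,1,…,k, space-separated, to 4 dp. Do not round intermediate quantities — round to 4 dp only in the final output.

Δt=0.09775, u=1.13428, d=0.88162, q=0.48288, disc=e^(-rΔt)=0.99639
k=8 terminal: V=max(K-S,0) → 38.7888 32.3459 24.0566 13.3915 0.0000 0.0000 0.0000 0.0000 0.0000
k=7: j=0 S=25.4999 intr=35.7701 cont=35.5489 V=35.7701[EX]; j=1 S=32.8080 intr=28.4620 cont=28.2408 V=28.4620[EX]; j=2 S=42.2105 intr=19.0595 cont=18.8383 V=19.0595[EX]; j=3 S=54.3076 intr=6.9624 cont=6.9000 V=6.9624[EX]; j=4 S=69.8716 intr=0.0000 cont=0.0000 V=0.0000[hold]; j=5 S=89.8962 intr=0.0000 cont=0.0000 V=0.0000[hold]; j=6 S=115.6596 intr=0.0000 cont=0.0000 V=0.0000[hold]; j=7 S=148.8066 intr=0.0000 cont=0.0000 V=0.0000[hold]  S*(7)=54.3076
k=6: j=0 S=28.9241 intr=32.3459 cont=32.1247 V=32.3459[EX]; j=1 S=37.2134 intr=24.0566 cont=23.8354 V=24.0566[EX]; j=2 S=47.8785 intr=13.3915 cont=13.1703 V=13.3915[EX]; j=3 S=61.6000 intr=0.0000 cont=3.5874 V=3.5874[hold]; j=4 S=79.2540 intr=0.0000 cont=0.0000 V=0.0000[hold]; j=5 S=101.9674 intr=0.0000 cont=0.0000 V=0.0000[hold]; j=6 S=131.1904 intr=0.0000 cont=0.0000 V=0.0000[hold]  S*(6)=47.8785
k=5: j=0 S=32.8080 intr=28.4620 cont=28.2408 V=28.4620[EX]; j=1 S=42.2105 intr=19.0595 cont=18.8383 V=19.0595[EX]; j=2 S=54.3076 intr=6.9624 cont=8.6260 V=8.6260[hold]; j=3 S=69.8716 intr=0.0000 cont=1.8484 V=1.8484[hold]; j=4 S=89.8962 intr=0.0000 cont=0.0000 V=0.0000[hold]; j=5 S=115.6596 intr=0.0000 cont=0.0000 V=0.0000[hold]  S*(5)=42.2105
k=4: j=0 S=37.2134 intr=24.0566 cont=23.8354 V=24.0566[EX]; j=1 S=47.8785 intr=13.3915 cont=13.9708 V=13.9708[hold]; j=2 S=61.6000 intr=0.0000 cont=5.3339 V=5.3339[hold]; j=3 S=79.2540 intr=0.0000 cont=0.9524 V=0.9524[hold]; j=4 S=101.9674 intr=0.0000 cont=0.0000 V=0.0000[hold]  S*(4)=37.2134
k=3: j=0 S=42.2105 intr=19.0595 cont=19.1170 V=19.1170[hold]; j=1 S=54.3076 intr=6.9624 cont=9.7648 V=9.7648[hold]; j=2 S=69.8716 intr=0.0000 cont=3.2065 V=3.2065[hold]; j=3 S=89.8962 intr=0.0000 cont=0.4907 V=0.4907[hold]  S*(3)=-
k=2: j=0 S=47.8785 intr=13.3915 cont=14.5483 V=14.5483[hold]; j=1 S=61.6000 intr=0.0000 cont=6.5741 V=6.5741[hold]; j=2 S=79.2540 intr=0.0000 cont=1.8883 V=1.8883[hold]  S*(2)=-
k=1: j=0 S=54.3076 intr=6.9624 cont=10.6591 V=10.6591[hold]; j=1 S=69.8716 intr=0.0000 cont=4.2958 V=4.2958[hold]  S*(1)=-
k=0: j=0 S=61.6000 intr=0.0000 cont=7.5590 V=7.5590[hold]  S*(0)=-

price = 7.5590
boundary = - - - - 37.2134 42.2105 47.8785 54.3076
tree:
7.5590
10.6591 4.2958
14.5483 6.5741 1.8883
19.1170 9.7648 3.2065 0.4907
24.0566 13.9708 5.3339 0.9524 0.0000
28.4620 19.0595 8.6260 1.8484 0.0000 0.0000
32.3459 24.0566 13.3915 3.5874 0.0000 0.0000 0.0000
35.7701 28.4620 19.0595 6.9624 0.0000 0.0000 0.0000 0.0000
38.7888 32.3459 24.0566 13.3915 0.0000 0.0000 0.0000 0.0000 0.0000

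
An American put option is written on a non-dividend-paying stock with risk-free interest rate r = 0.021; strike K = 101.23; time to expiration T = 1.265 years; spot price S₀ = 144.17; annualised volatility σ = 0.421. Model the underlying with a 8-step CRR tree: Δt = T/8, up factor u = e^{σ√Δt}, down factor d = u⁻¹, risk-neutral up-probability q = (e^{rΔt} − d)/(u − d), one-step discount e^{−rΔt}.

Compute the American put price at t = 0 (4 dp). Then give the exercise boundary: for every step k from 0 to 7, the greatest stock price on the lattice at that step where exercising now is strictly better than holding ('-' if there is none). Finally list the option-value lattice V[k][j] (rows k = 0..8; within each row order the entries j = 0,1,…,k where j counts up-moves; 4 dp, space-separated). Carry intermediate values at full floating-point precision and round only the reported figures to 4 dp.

Δt=0.15812, u=1.18224, d=0.84585, q=0.46813, disc=e^(-rΔt)=0.99668
k=8 terminal: V=max(K-S,0) → 63.4526 48.4290 27.4305 0.0000 0.0000 0.0000 0.0000 0.0000 0.0000
k=7: j=0 S=44.6619 intr=56.5681 cont=56.2325 V=56.5681[EX]; j=1 S=62.4235 intr=38.8065 cont=38.4709 V=38.8065[EX]; j=2 S=87.2486 intr=13.9814 cont=14.5410 V=14.5410[hold]; j=3 S=121.9465 intr=0.0000 cont=0.0000 V=0.0000[hold]; j=4 S=170.4434 intr=0.0000 cont=0.0000 V=0.0000[hold]; j=5 S=238.2271 intr=0.0000 cont=0.0000 V=0.0000[hold]; j=6 S=332.9675 intr=0.0000 cont=0.0000 V=0.0000[hold]; j=7 S=465.3854 intr=0.0000 cont=0.0000 V=0.0000[hold]  S*(7)=62.4235
k=6: j=0 S=52.8010 intr=48.4290 cont=48.0934 V=48.4290[EX]; j=1 S=73.7995 intr=27.4305 cont=27.3561 V=27.4305[EX]; j=2 S=103.1488 intr=0.0000 cont=7.7083 V=7.7083[hold]; j=3 S=144.1700 intr=0.0000 cont=0.0000 V=0.0000[hold]; j=4 S=201.5049 intr=0.0000 cont=0.0000 V=0.0000[hold]; j=5 S=281.6414 intr=0.0000 cont=0.0000 V=0.0000[hold]; j=6 S=393.6473 intr=0.0000 cont=0.0000 V=0.0000[hold]  S*(6)=73.7995
k=5: j=0 S=62.4235 intr=38.8065 cont=38.4709 V=38.8065[EX]; j=1 S=87.2486 intr=13.9814 cont=18.1376 V=18.1376[hold]; j=2 S=121.9465 intr=0.0000 cont=4.0862 V=4.0862[hold]; j=3 S=170.4434 intr=0.0000 cont=0.0000 V=0.0000[hold]; j=4 S=238.2271 intr=0.0000 cont=0.0000 V=0.0000[hold]; j=5 S=332.9675 intr=0.0000 cont=0.0000 V=0.0000[hold]  S*(5)=62.4235
k=4: j=0 S=73.7995 intr=27.4305 cont=29.0341 V=29.0341[hold]; j=1 S=103.1488 intr=0.0000 cont=11.5213 V=11.5213[hold]; j=2 S=144.1700 intr=0.0000 cont=2.1661 V=2.1661[hold]; j=3 S=201.5049 intr=0.0000 cont=0.0000 V=0.0000[hold]; j=4 S=281.6414 intr=0.0000 cont=0.0000 V=0.0000[hold]  S*(4)=-
k=3: j=0 S=87.2486 intr=13.9814 cont=20.7667 V=20.7667[hold]; j=1 S=121.9465 intr=0.0000 cont=7.1182 V=7.1182[hold]; j=2 S=170.4434 intr=0.0000 cont=1.1483 V=1.1483[hold]; j=3 S=238.2271 intr=0.0000 cont=0.0000 V=0.0000[hold]  S*(3)=-
k=2: j=0 S=103.1488 intr=0.0000 cont=14.3297 V=14.3297[hold]; j=1 S=144.1700 intr=0.0000 cont=4.3091 V=4.3091[hold]; j=2 S=201.5049 intr=0.0000 cont=0.6087 V=0.6087[hold]  S*(2)=-
k=1: j=0 S=121.9465 intr=0.0000 cont=9.6068 V=9.6068[hold]; j=1 S=170.4434 intr=0.0000 cont=2.5683 V=2.5683[hold]  S*(1)=-
k=0: j=0 S=144.1700 intr=0.0000 cont=6.2909 V=6.2909[hold]  S*(0)=-

price = 6.2909
boundary = - - - - - 62.4235 73.7995 62.4235
tree:
6.2909
9.6068 2.5683
14.3297 4.3091 0.6087
20.7667 7.1182 1.1483 0.0000
29.0341 11.5213 2.1661 0.0000 0.0000
38.8065 18.1376 4.0862 0.0000 0.0000 0.0000
48.4290 27.4305 7.7083 0.0000 0.0000 0.0000 0.0000
56.5681 38.8065 14.5410 0.0000 0.0000 0.0000 0.0000 0.0000
63.4526 48.4290 27.4305 0.0000 0.0000 0.0000 0.0000 0.0000 0.0000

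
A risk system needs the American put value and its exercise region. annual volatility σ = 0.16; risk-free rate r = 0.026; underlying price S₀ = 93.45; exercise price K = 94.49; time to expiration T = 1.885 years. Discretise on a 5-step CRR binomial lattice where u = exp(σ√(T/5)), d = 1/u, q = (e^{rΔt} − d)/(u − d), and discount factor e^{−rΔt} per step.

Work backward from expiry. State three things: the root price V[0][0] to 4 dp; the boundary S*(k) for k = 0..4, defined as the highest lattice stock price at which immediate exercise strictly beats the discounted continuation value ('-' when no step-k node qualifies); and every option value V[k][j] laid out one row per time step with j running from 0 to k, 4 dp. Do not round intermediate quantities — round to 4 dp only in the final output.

price = 7.1959
boundary = - - 76.7801 69.5959 76.7801
tree:
7.1959
11.5256 3.4215
17.7099 6.1579 1.0149
24.8941 10.7134 2.1600 0.0000
31.4062 17.7099 4.5971 0.0000 0.0000
37.3089 24.8941 9.7840 0.0000 0.0000 0.0000

Δt=0.37700, u=1.10323, d=0.90643, q=0.52551, disc=e^(-rΔt)=0.99025
k=5 terminal: V=max(K-S,0) → 37.3089 24.8941 9.7840 0.0000 0.0000 0.0000
k=4: j=0 S=63.0838 intr=31.4062 cont=30.4845 V=31.4062[EX]; j=1 S=76.7801 intr=17.7099 cont=16.7882 V=17.7099[EX]; j=2 S=93.4500 intr=1.0400 cont=4.5971 V=4.5971[hold]; j=3 S=113.7391 intr=0.0000 cont=0.0000 V=0.0000[hold]; j=4 S=138.4333 intr=0.0000 cont=0.0000 V=0.0000[hold]  S*(4)=76.7801
k=3: j=0 S=69.5959 intr=24.8941 cont=23.9725 V=24.8941[EX]; j=1 S=84.7060 intr=9.7840 cont=10.7134 V=10.7134[hold]; j=2 S=103.0967 intr=0.0000 cont=2.1600 V=2.1600[hold]; j=3 S=125.4802 intr=0.0000 cont=0.0000 V=0.0000[hold]  S*(3)=69.5959
k=2: j=0 S=76.7801 intr=17.7099 cont=17.2719 V=17.7099[EX]; j=1 S=93.4500 intr=1.0400 cont=6.1579 V=6.1579[hold]; j=2 S=113.7391 intr=0.0000 cont=1.0149 V=1.0149[hold]  S*(2)=76.7801
k=1: j=0 S=84.7060 intr=9.7840 cont=11.5256 V=11.5256[hold]; j=1 S=103.0967 intr=0.0000 cont=3.4215 V=3.4215[hold]  S*(1)=-
k=0: j=0 S=93.4500 intr=1.0400 cont=7.1959 V=7.1959[hold]  S*(0)=-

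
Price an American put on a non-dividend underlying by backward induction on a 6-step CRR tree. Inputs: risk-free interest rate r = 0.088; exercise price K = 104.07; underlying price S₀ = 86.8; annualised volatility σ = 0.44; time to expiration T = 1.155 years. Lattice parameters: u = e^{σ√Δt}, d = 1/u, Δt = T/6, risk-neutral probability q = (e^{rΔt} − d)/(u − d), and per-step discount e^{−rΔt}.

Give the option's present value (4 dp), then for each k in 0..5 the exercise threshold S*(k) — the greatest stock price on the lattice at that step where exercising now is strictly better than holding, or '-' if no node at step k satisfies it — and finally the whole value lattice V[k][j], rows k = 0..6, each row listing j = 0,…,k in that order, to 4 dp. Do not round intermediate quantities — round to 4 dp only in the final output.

price = 23.3904
boundary = - - 58.9983 71.5615 58.9983 71.5615
tree:
23.3904
33.0783 14.3466
45.0717 22.0244 7.0350
55.4294 32.5085 12.1242 2.1031
63.9687 45.0717 20.2869 4.2430 0.0000
71.0088 55.4294 32.5085 8.5602 0.0000 0.0000
76.8130 63.9687 45.0717 17.2700 0.0000 0.0000 0.0000

params: Δt=0.19250 u=1.21294 d=0.82444 q=0.49586 e^(-rΔt)=0.98320
t_6 payoffs: 76.8130 63.9687 45.0717 17.2700 0.0000 0.0000 0.0000
t_5: node(5,0) S=33.0612 payoff=71.0088 vs cont=69.2607 → 71.0088 [stop]  node(5,1) S=48.6406 payoff=55.4294 vs cont=53.6813 → 55.4294 [stop]  node(5,2) S=71.5615 payoff=32.5085 vs cont=30.7604 → 32.5085 [stop]  node(5,3) S=105.2834 payoff=0.0000 vs cont=8.5602 → 8.5602 [wait]  node(5,4) S=154.8961 payoff=0.0000 vs cont=0.0000 → 0.0000 [wait]  node(5,5) S=227.8876 payoff=0.0000 vs cont=0.0000 → 0.0000 [wait]  ⇒ S*(5)=71.5615
t_4: node(4,0) S=40.1013 payoff=63.9687 vs cont=62.2206 → 63.9687 [stop]  node(4,1) S=58.9983 payoff=45.0717 vs cont=43.3236 → 45.0717 [stop]  node(4,2) S=86.8000 payoff=17.2700 vs cont=20.2869 → 20.2869 [wait]  node(4,3) S=127.7027 payoff=0.0000 vs cont=4.2430 → 4.2430 [wait]  node(4,4) S=187.8800 payoff=0.0000 vs cont=0.0000 → 0.0000 [wait]  ⇒ S*(4)=58.9983
t_3: node(3,0) S=48.6406 payoff=55.4294 vs cont=53.6813 → 55.4294 [stop]  node(3,1) S=71.5615 payoff=32.5085 vs cont=32.2312 → 32.5085 [stop]  node(3,2) S=105.2834 payoff=0.0000 vs cont=12.1242 → 12.1242 [wait]  node(3,3) S=154.8961 payoff=0.0000 vs cont=2.1031 → 2.1031 [wait]  ⇒ S*(3)=71.5615
t_2: node(2,0) S=58.9983 payoff=45.0717 vs cont=43.3236 → 45.0717 [stop]  node(2,1) S=86.8000 payoff=17.2700 vs cont=22.0244 → 22.0244 [wait]  node(2,2) S=127.7027 payoff=0.0000 vs cont=7.0350 → 7.0350 [wait]  ⇒ S*(2)=58.9983
t_1: node(1,0) S=71.5615 payoff=32.5085 vs cont=33.0783 → 33.0783 [wait]  node(1,1) S=105.2834 payoff=0.0000 vs cont=14.3466 → 14.3466 [wait]  ⇒ S*(1)=-
t_0: node(0,0) S=86.8000 payoff=17.2700 vs cont=23.3904 → 23.3904 [wait]  ⇒ S*(0)=-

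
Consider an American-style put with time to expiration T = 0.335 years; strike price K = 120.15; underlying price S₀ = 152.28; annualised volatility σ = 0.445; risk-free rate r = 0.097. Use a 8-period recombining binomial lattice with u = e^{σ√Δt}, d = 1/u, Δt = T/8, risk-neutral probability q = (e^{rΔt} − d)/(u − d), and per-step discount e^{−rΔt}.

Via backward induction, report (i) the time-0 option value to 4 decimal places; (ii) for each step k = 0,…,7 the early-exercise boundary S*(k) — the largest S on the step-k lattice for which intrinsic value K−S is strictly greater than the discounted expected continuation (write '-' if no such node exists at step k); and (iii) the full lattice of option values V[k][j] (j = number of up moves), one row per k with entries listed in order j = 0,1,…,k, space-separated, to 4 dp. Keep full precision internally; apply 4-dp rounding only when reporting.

price = 2.7130
boundary = - - - - - 96.5838 88.1772 96.5838
tree:
2.7130
4.4269 1.0182
7.0621 1.8233 0.2201
10.9576 3.2174 0.4416 0.0000
16.4240 5.5710 0.8860 0.0000 0.0000
23.5662 9.4032 1.7776 0.0000 0.0000 0.0000
31.9728 15.3060 3.5667 0.0000 0.0000 0.0000 0.0000
39.6476 23.5662 7.1562 0.0000 0.0000 0.0000 0.0000 0.0000
46.6545 31.9728 14.3582 0.0000 0.0000 0.0000 0.0000 0.0000 0.0000

params: Δt=0.04188 u=1.09534 d=0.91296 q=0.49957 e^(-rΔt)=0.99595
t_8 payoffs: 46.6545 31.9728 14.3582 0.0000 0.0000 0.0000 0.0000 0.0000 0.0000
t_7: node(7,0) S=80.5024 payoff=39.6476 vs cont=39.1606 → 39.6476 [stop]  node(7,1) S=96.5838 payoff=23.5662 vs cont=23.0792 → 23.5662 [stop]  node(7,2) S=115.8776 payoff=4.2724 vs cont=7.1562 → 7.1562 [wait]  node(7,3) S=139.0257 payoff=0.0000 vs cont=0.0000 → 0.0000 [wait]  node(7,4) S=166.7979 payoff=0.0000 vs cont=0.0000 → 0.0000 [wait]  node(7,5) S=200.1180 payoff=0.0000 vs cont=0.0000 → 0.0000 [wait]  node(7,6) S=240.0942 payoff=0.0000 vs cont=0.0000 → 0.0000 [wait]  node(7,7) S=288.0561 payoff=0.0000 vs cont=0.0000 → 0.0000 [wait]  ⇒ S*(7)=96.5838
t_6: node(6,0) S=88.1772 payoff=31.9728 vs cont=31.4857 → 31.9728 [stop]  node(6,1) S=105.7918 payoff=14.3582 vs cont=15.3060 → 15.3060 [wait]  node(6,2) S=126.9251 payoff=0.0000 vs cont=3.5667 → 3.5667 [wait]  node(6,3) S=152.2800 payoff=0.0000 vs cont=0.0000 → 0.0000 [wait]  node(6,4) S=182.6999 payoff=0.0000 vs cont=0.0000 → 0.0000 [wait]  node(6,5) S=219.1966 payoff=0.0000 vs cont=0.0000 → 0.0000 [wait]  node(6,6) S=262.9840 payoff=0.0000 vs cont=0.0000 → 0.0000 [wait]  ⇒ S*(6)=88.1772
t_5: node(5,0) S=96.5838 payoff=23.5662 vs cont=23.5508 → 23.5662 [stop]  node(5,1) S=115.8776 payoff=4.2724 vs cont=9.4032 → 9.4032 [wait]  node(5,2) S=139.0257 payoff=0.0000 vs cont=1.7776 → 1.7776 [wait]  node(5,3) S=166.7979 payoff=0.0000 vs cont=0.0000 → 0.0000 [wait]  node(5,4) S=200.1180 payoff=0.0000 vs cont=0.0000 → 0.0000 [wait]  node(5,5) S=240.0942 payoff=0.0000 vs cont=0.0000 → 0.0000 [wait]  ⇒ S*(5)=96.5838
t_4: node(4,0) S=105.7918 payoff=14.3582 vs cont=16.4240 → 16.4240 [wait]  node(4,1) S=126.9251 payoff=0.0000 vs cont=5.5710 → 5.5710 [wait]  node(4,2) S=152.2800 payoff=0.0000 vs cont=0.8860 → 0.8860 [wait]  node(4,3) S=182.6999 payoff=0.0000 vs cont=0.0000 → 0.0000 [wait]  node(4,4) S=219.1966 payoff=0.0000 vs cont=0.0000 → 0.0000 [wait]  ⇒ S*(4)=-
t_3: node(3,0) S=115.8776 payoff=4.2724 vs cont=10.9576 → 10.9576 [wait]  node(3,1) S=139.0257 payoff=0.0000 vs cont=3.2174 → 3.2174 [wait]  node(3,2) S=166.7979 payoff=0.0000 vs cont=0.4416 → 0.4416 [wait]  node(3,3) S=200.1180 payoff=0.0000 vs cont=0.0000 → 0.0000 [wait]  ⇒ S*(3)=-
t_2: node(2,0) S=126.9251 payoff=0.0000 vs cont=7.0621 → 7.0621 [wait]  node(2,1) S=152.2800 payoff=0.0000 vs cont=1.8233 → 1.8233 [wait]  node(2,2) S=182.6999 payoff=0.0000 vs cont=0.2201 → 0.2201 [wait]  ⇒ S*(2)=-
t_1: node(1,0) S=139.0257 payoff=0.0000 vs cont=4.4269 → 4.4269 [wait]  node(1,1) S=166.7979 payoff=0.0000 vs cont=1.0182 → 1.0182 [wait]  ⇒ S*(1)=-
t_0: node(0,0) S=152.2800 payoff=0.0000 vs cont=2.7130 → 2.7130 [wait]  ⇒ S*(0)=-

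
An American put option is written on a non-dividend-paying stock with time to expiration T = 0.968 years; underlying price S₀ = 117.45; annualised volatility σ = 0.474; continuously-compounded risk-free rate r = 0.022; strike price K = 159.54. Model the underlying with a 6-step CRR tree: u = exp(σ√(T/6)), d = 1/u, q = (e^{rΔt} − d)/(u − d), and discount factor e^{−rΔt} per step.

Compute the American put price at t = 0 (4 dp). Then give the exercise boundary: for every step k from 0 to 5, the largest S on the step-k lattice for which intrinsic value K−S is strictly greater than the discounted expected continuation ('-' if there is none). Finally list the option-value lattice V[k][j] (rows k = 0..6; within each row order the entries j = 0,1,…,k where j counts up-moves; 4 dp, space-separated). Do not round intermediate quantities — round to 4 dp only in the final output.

Δt=0.16133  u=1.20972  d=0.82664  q=0.46183  discount=0.99646
step 6 (expiry): payoffs max(K−S,0) = 122.0647 104.6978 79.2828 42.0900 0.0000 0.0000 0.0000
step 5: (k=5,j=0): S=45.3346, (K−S)⁺=114.2054, hold=113.6401 ⇒ V=114.2054 exercise | (k=5,j=1): S=66.3436, (K−S)⁺=93.1964, hold=92.6311 ⇒ V=93.1964 exercise | (k=5,j=2): S=97.0886, (K−S)⁺=62.4514, hold=61.8861 ⇒ V=62.4514 exercise | (k=5,j=3): S=142.0815, (K−S)⁺=17.4585, hold=22.5714 ⇒ V=22.5714 continue | (k=5,j=4): S=207.9251, (K−S)⁺=0.0000, hold=0.0000 ⇒ V=0.0000 continue | (k=5,j=5): S=304.2819, (K−S)⁺=0.0000, hold=0.0000 ⇒ V=0.0000 continue  boundary S*=97.0886
step 4: (k=4,j=0): S=54.8422, (K−S)⁺=104.6978, hold=104.1326 ⇒ V=104.6978 exercise | (k=4,j=1): S=80.2572, (K−S)⁺=79.2828, hold=78.7176 ⇒ V=79.2828 exercise | (k=4,j=2): S=117.4500, (K−S)⁺=42.0900, hold=43.8777 ⇒ V=43.8777 continue | (k=4,j=3): S=171.8788, (K−S)⁺=0.0000, hold=12.1043 ⇒ V=12.1043 continue | (k=4,j=4): S=251.5310, (K−S)⁺=0.0000, hold=0.0000 ⇒ V=0.0000 continue  boundary S*=80.2572
step 3: (k=3,j=0): S=66.3436, (K−S)⁺=93.1964, hold=92.6311 ⇒ V=93.1964 exercise | (k=3,j=1): S=97.0886, (K−S)⁺=62.4514, hold=62.7088 ⇒ V=62.7088 continue | (k=3,j=2): S=142.0815, (K−S)⁺=17.4585, hold=29.1004 ⇒ V=29.1004 continue | (k=3,j=3): S=207.9251, (K−S)⁺=0.0000, hold=6.4911 ⇒ V=6.4911 continue  boundary S*=66.3436
step 2: (k=2,j=0): S=80.2572, (K−S)⁺=79.2828, hold=78.8360 ⇒ V=79.2828 exercise | (k=2,j=1): S=117.4500, (K−S)⁺=42.0900, hold=47.0203 ⇒ V=47.0203 continue | (k=2,j=2): S=171.8788, (K−S)⁺=0.0000, hold=18.5927 ⇒ V=18.5927 continue  boundary S*=80.2572
step 1: (k=1,j=0): S=97.0886, (K−S)⁺=62.4514, hold=64.1550 ⇒ V=64.1550 continue | (k=1,j=1): S=142.0815, (K−S)⁺=17.4585, hold=33.7715 ⇒ V=33.7715 continue  boundary S*=-
step 0: (k=0,j=0): S=117.4500, (K−S)⁺=42.0900, hold=49.9455 ⇒ V=49.9455 continue  boundary S*=-

price = 49.9455
boundary = - - 80.2572 66.3436 80.2572 97.0886
tree:
49.9455
64.1550 33.7715
79.2828 47.0203 18.5927
93.1964 62.7088 29.1004 6.4911
104.6978 79.2828 43.8777 12.1043 0.0000
114.2054 93.1964 62.4514 22.5714 0.0000 0.0000
122.0647 104.6978 79.2828 42.0900 0.0000 0.0000 0.0000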